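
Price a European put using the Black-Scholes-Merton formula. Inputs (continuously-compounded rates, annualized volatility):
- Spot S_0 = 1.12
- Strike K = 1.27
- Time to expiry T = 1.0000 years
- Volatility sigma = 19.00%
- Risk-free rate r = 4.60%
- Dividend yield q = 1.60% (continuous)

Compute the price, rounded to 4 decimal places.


d1 = (ln(S/K) + (r - q + 0.5*sigma^2) * T) / (sigma * sqrt(T)) = -0.40862219
d2 = d1 - sigma * sqrt(T) = -0.59862219
exp(-rT) = 0.95504196; exp(-qT) = 0.98412732
P = K * exp(-rT) * N(-d2) - S_0 * exp(-qT) * N(-d1)
N(-d1) = 0.65859153; N(-d2) = 0.72528757
P = 1.2700 * 0.95504196 * 0.72528757 - 1.1200 * 0.98412732 * 0.65859153 = 0.1538

Answer: Price = 0.1538


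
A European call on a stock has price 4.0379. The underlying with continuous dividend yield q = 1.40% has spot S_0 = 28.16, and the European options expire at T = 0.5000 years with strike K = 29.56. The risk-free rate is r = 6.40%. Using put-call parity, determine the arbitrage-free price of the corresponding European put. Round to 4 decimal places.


Put-call parity: C - P = S_0 * exp(-qT) - K * exp(-rT).
S_0 * exp(-qT) = 28.1600 * 0.99302444 = 27.96356831
K * exp(-rT) = 29.5600 * 0.96850658 = 28.62905457
P = C - S*exp(-qT) + K*exp(-rT)
P = 4.0379 - 27.96356831 + 28.62905457 = 4.7034

Answer: Put price = 4.7034


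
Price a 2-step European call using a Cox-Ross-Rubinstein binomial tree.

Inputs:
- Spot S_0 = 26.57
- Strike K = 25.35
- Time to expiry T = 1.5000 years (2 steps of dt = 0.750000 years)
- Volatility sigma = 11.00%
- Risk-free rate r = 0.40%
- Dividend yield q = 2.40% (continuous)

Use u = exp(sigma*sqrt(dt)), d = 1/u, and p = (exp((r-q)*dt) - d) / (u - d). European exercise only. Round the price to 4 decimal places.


Answer: Price = V(0,0) = 1.6523

Derivation:
dt = T/N = 0.750000
u = exp(sigma*sqrt(dt)) = 1.099948; d = 1/u = 0.909134
p = (exp((r-q)*dt) - d) / (u - d) = 0.398178
Discount per step: exp(-r*dt) = 0.997004
Stock lattice S(k, i) with i counting down-moves:
  k=0: S(0,0) = 26.5700
  k=1: S(1,0) = 29.2256; S(1,1) = 24.1557
  k=2: S(2,0) = 32.1467; S(2,1) = 26.5700; S(2,2) = 21.9608
Terminal payoffs V(N, i) = max(S_T - K, 0):
  V(2,0) = 6.796653; V(2,1) = 1.220000; V(2,2) = 0.000000
Backward induction: V(k, i) = exp(-r*dt) * [p * V(k+1, i) + (1-p) * V(k+1, i+1)].
  V(1,0) = exp(-r*dt) * [p*6.796653 + (1-p)*1.220000] = 3.430196
  V(1,1) = exp(-r*dt) * [p*1.220000 + (1-p)*0.000000] = 0.484322
  V(0,0) = exp(-r*dt) * [p*3.430196 + (1-p)*0.484322] = 1.652341


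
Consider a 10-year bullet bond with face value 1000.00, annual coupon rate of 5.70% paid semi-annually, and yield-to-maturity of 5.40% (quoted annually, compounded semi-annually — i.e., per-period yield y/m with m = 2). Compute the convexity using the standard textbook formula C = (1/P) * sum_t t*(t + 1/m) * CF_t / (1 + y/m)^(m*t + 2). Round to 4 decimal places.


Answer: Convexity = 70.7497

Derivation:
Coupon per period c = face * coupon_rate / m = 28.500000
Periods per year m = 2; per-period yield y/m = 0.027000
Number of cashflows N = 20
Cashflows (t years, CF_t, discount factor 1/(1+y/m)^(m*t), PV):
  t = 0.5000: CF_t = 28.500000, DF = 0.973710, PV = 27.750730
  t = 1.0000: CF_t = 28.500000, DF = 0.948111, PV = 27.021159
  t = 1.5000: CF_t = 28.500000, DF = 0.923185, PV = 26.310768
  t = 2.0000: CF_t = 28.500000, DF = 0.898914, PV = 25.619054
  t = 2.5000: CF_t = 28.500000, DF = 0.875282, PV = 24.945525
  t = 3.0000: CF_t = 28.500000, DF = 0.852270, PV = 24.289703
  t = 3.5000: CF_t = 28.500000, DF = 0.829864, PV = 23.651122
  t = 4.0000: CF_t = 28.500000, DF = 0.808047, PV = 23.029330
  t = 4.5000: CF_t = 28.500000, DF = 0.786803, PV = 22.423886
  t = 5.0000: CF_t = 28.500000, DF = 0.766118, PV = 21.834358
  t = 5.5000: CF_t = 28.500000, DF = 0.745976, PV = 21.260329
  t = 6.0000: CF_t = 28.500000, DF = 0.726365, PV = 20.701391
  t = 6.5000: CF_t = 28.500000, DF = 0.707268, PV = 20.157148
  t = 7.0000: CF_t = 28.500000, DF = 0.688674, PV = 19.627214
  t = 7.5000: CF_t = 28.500000, DF = 0.670569, PV = 19.111211
  t = 8.0000: CF_t = 28.500000, DF = 0.652939, PV = 18.608774
  t = 8.5000: CF_t = 28.500000, DF = 0.635774, PV = 18.119546
  t = 9.0000: CF_t = 28.500000, DF = 0.619059, PV = 17.643180
  t = 9.5000: CF_t = 28.500000, DF = 0.602784, PV = 17.179338
  t = 10.0000: CF_t = 1028.500000, DF = 0.586937, PV = 603.664204
Price P = sum_t PV_t = 1022.947971
Convexity numerator sum_t t*(t + 1/m) * CF_t / (1+y/m)^(m*t + 2):
  t = 0.5000: term = 13.155384
  t = 1.0000: term = 38.428581
  t = 1.5000: term = 74.836574
  t = 2.0000: term = 121.448513
  t = 2.5000: term = 177.383418
  t = 3.0000: term = 241.807970
  t = 3.5000: term = 313.934397
  t = 4.0000: term = 393.018442
  t = 4.5000: term = 478.357402
  t = 5.0000: term = 569.288264
  t = 5.5000: term = 665.185897
  t = 6.0000: term = 765.461332
  t = 6.5000: term = 869.560098
  t = 7.0000: term = 976.960637
  t = 7.5000: term = 1087.172777
  t = 8.0000: term = 1199.736269
  t = 8.5000: term = 1314.219379
  t = 9.0000: term = 1430.217550
  t = 9.5000: term = 1547.352104
  t = 10.0000: term = 60095.760570
Convexity = (1/P) * sum = 72373.285556 / 1022.947971 = 70.749723


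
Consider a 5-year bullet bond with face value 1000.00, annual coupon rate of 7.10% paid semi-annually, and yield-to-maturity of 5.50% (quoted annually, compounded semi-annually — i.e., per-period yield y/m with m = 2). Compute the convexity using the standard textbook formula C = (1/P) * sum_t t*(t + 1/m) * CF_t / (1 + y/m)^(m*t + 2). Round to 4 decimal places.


Answer: Convexity = 21.3830

Derivation:
Coupon per period c = face * coupon_rate / m = 35.500000
Periods per year m = 2; per-period yield y/m = 0.027500
Number of cashflows N = 10
Cashflows (t years, CF_t, discount factor 1/(1+y/m)^(m*t), PV):
  t = 0.5000: CF_t = 35.500000, DF = 0.973236, PV = 34.549878
  t = 1.0000: CF_t = 35.500000, DF = 0.947188, PV = 33.625186
  t = 1.5000: CF_t = 35.500000, DF = 0.921838, PV = 32.725242
  t = 2.0000: CF_t = 35.500000, DF = 0.897166, PV = 31.849384
  t = 2.5000: CF_t = 35.500000, DF = 0.873154, PV = 30.996967
  t = 3.0000: CF_t = 35.500000, DF = 0.849785, PV = 30.167364
  t = 3.5000: CF_t = 35.500000, DF = 0.827041, PV = 29.359965
  t = 4.0000: CF_t = 35.500000, DF = 0.804906, PV = 28.574176
  t = 4.5000: CF_t = 35.500000, DF = 0.783364, PV = 27.809417
  t = 5.0000: CF_t = 1035.500000, DF = 0.762398, PV = 789.463031
Price P = sum_t PV_t = 1069.120609
Convexity numerator sum_t t*(t + 1/m) * CF_t / (1+y/m)^(m*t + 2):
  t = 0.5000: term = 16.362621
  t = 1.0000: term = 47.774075
  t = 1.5000: term = 92.990901
  t = 2.0000: term = 150.836822
  t = 2.5000: term = 220.199740
  t = 3.0000: term = 300.028843
  t = 3.5000: term = 389.331832
  t = 4.0000: term = 487.172262
  t = 4.5000: term = 592.666985
  t = 5.0000: term = 20563.679691
Convexity = (1/P) * sum = 22861.043773 / 1069.120609 = 21.383035


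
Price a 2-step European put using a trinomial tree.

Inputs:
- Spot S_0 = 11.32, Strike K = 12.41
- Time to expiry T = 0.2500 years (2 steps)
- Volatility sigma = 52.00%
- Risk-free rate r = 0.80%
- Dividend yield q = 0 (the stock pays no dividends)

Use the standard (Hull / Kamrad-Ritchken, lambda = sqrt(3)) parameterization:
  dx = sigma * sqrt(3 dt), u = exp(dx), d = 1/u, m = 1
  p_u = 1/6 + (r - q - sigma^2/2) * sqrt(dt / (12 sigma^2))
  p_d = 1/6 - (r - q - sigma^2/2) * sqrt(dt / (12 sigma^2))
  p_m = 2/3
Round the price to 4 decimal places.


Answer: Price = V(0,0) = 1.8431

Derivation:
dt = T/N = 0.125000; dx = sigma*sqrt(3*dt) = 0.318434
u = exp(dx) = 1.374972; d = 1/u = 0.727287
p_u = 0.141701, p_m = 0.666667, p_d = 0.191633
Discount per step: exp(-r*dt) = 0.999000
Stock lattice S(k, j) with j the centered position index:
  k=0: S(0,+0) = 11.3200
  k=1: S(1,-1) = 8.2329; S(1,+0) = 11.3200; S(1,+1) = 15.5647
  k=2: S(2,-2) = 5.9877; S(2,-1) = 8.2329; S(2,+0) = 11.3200; S(2,+1) = 15.5647; S(2,+2) = 21.4010
Terminal payoffs V(N, j) = max(K - S_T, 0):
  V(2,-2) = 6.422322; V(2,-1) = 4.177108; V(2,+0) = 1.090000; V(2,+1) = 0.000000; V(2,+2) = 0.000000
Backward induction: V(k, j) = exp(-r*dt) * [p_u * V(k+1, j+1) + p_m * V(k+1, j) + p_d * V(k+1, j-1)]
  V(1,-1) = exp(-r*dt) * [p_u*1.090000 + p_m*4.177108 + p_d*6.422322] = 4.165751
  V(1,+0) = exp(-r*dt) * [p_u*0.000000 + p_m*1.090000 + p_d*4.177108] = 1.525610
  V(1,+1) = exp(-r*dt) * [p_u*0.000000 + p_m*0.000000 + p_d*1.090000] = 0.208671
  V(0,+0) = exp(-r*dt) * [p_u*0.208671 + p_m*1.525610 + p_d*4.165751] = 1.843092


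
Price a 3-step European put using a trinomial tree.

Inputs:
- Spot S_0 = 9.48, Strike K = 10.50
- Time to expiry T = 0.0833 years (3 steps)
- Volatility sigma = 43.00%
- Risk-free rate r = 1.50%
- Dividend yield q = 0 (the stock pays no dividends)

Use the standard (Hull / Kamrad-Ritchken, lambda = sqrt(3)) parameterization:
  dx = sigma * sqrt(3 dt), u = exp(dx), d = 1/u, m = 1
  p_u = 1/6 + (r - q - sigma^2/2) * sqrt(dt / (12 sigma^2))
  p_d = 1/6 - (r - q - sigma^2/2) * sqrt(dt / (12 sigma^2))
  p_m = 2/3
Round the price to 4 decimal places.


dt = T/N = 0.027767; dx = sigma*sqrt(3*dt) = 0.124105
u = exp(dx) = 1.132135; d = 1/u = 0.883287
p_u = 0.158003, p_m = 0.666667, p_d = 0.175331
Discount per step: exp(-r*dt) = 0.999584
Stock lattice S(k, j) with j the centered position index:
  k=0: S(0,+0) = 9.4800
  k=1: S(1,-1) = 8.3736; S(1,+0) = 9.4800; S(1,+1) = 10.7326
  k=2: S(2,-2) = 7.3963; S(2,-1) = 8.3736; S(2,+0) = 9.4800; S(2,+1) = 10.7326; S(2,+2) = 12.1508
  k=3: S(3,-3) = 6.5330; S(3,-2) = 7.3963; S(3,-1) = 8.3736; S(3,+0) = 9.4800; S(3,+1) = 10.7326; S(3,+2) = 12.1508; S(3,+3) = 13.7564
Terminal payoffs V(N, j) = max(K - S_T, 0):
  V(3,-3) = 3.966989; V(3,-2) = 3.103748; V(3,-1) = 2.126442; V(3,+0) = 1.020000; V(3,+1) = 0.000000; V(3,+2) = 0.000000; V(3,+3) = 0.000000
Backward induction: V(k, j) = exp(-r*dt) * [p_u * V(k+1, j+1) + p_m * V(k+1, j) + p_d * V(k+1, j-1)]
  V(2,-2) = exp(-r*dt) * [p_u*2.126442 + p_m*3.103748 + p_d*3.966989] = 3.099393
  V(2,-1) = exp(-r*dt) * [p_u*1.020000 + p_m*2.126442 + p_d*3.103748] = 2.122089
  V(2,+0) = exp(-r*dt) * [p_u*0.000000 + p_m*1.020000 + p_d*2.126442] = 1.052392
  V(2,+1) = exp(-r*dt) * [p_u*0.000000 + p_m*0.000000 + p_d*1.020000] = 0.178763
  V(2,+2) = exp(-r*dt) * [p_u*0.000000 + p_m*0.000000 + p_d*0.000000] = 0.000000
  V(1,-1) = exp(-r*dt) * [p_u*1.052392 + p_m*2.122089 + p_d*3.099393] = 2.123541
  V(1,+0) = exp(-r*dt) * [p_u*0.178763 + p_m*1.052392 + p_d*2.122089] = 1.101449
  V(1,+1) = exp(-r*dt) * [p_u*0.000000 + p_m*0.178763 + p_d*1.052392] = 0.303566
  V(0,+0) = exp(-r*dt) * [p_u*0.303566 + p_m*1.101449 + p_d*2.123541] = 1.154105

Answer: Price = V(0,0) = 1.1541


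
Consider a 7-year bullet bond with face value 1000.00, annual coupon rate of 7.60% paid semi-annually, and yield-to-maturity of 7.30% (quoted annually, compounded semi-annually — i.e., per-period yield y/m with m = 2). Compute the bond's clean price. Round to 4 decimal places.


Answer: Price = 1016.2172

Derivation:
Coupon per period c = face * coupon_rate / m = 38.000000
Periods per year m = 2; per-period yield y/m = 0.036500
Number of cashflows N = 14
Cashflows (t years, CF_t, discount factor 1/(1+y/m)^(m*t), PV):
  t = 0.5000: CF_t = 38.000000, DF = 0.964785, PV = 36.661843
  t = 1.0000: CF_t = 38.000000, DF = 0.930811, PV = 35.370808
  t = 1.5000: CF_t = 38.000000, DF = 0.898033, PV = 34.125237
  t = 2.0000: CF_t = 38.000000, DF = 0.866409, PV = 32.923528
  t = 2.5000: CF_t = 38.000000, DF = 0.835898, PV = 31.764137
  t = 3.0000: CF_t = 38.000000, DF = 0.806462, PV = 30.645574
  t = 3.5000: CF_t = 38.000000, DF = 0.778063, PV = 29.566400
  t = 4.0000: CF_t = 38.000000, DF = 0.750664, PV = 28.525229
  t = 4.5000: CF_t = 38.000000, DF = 0.724230, PV = 27.520723
  t = 5.0000: CF_t = 38.000000, DF = 0.698726, PV = 26.551590
  t = 5.5000: CF_t = 38.000000, DF = 0.674121, PV = 25.616585
  t = 6.0000: CF_t = 38.000000, DF = 0.650382, PV = 24.714505
  t = 6.5000: CF_t = 38.000000, DF = 0.627479, PV = 23.844192
  t = 7.0000: CF_t = 1038.000000, DF = 0.605382, PV = 628.386814
Price P = sum_t PV_t = 1016.217166


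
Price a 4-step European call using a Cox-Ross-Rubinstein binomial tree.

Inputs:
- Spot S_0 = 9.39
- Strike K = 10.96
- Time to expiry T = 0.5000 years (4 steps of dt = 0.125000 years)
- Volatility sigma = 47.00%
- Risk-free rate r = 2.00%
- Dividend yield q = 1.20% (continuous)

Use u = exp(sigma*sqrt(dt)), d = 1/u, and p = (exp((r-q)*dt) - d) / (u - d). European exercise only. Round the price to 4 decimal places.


dt = T/N = 0.125000
u = exp(sigma*sqrt(dt)) = 1.180774; d = 1/u = 0.846902
p = (exp((r-q)*dt) - d) / (u - d) = 0.461549
Discount per step: exp(-r*dt) = 0.997503
Stock lattice S(k, i) with i counting down-moves:
  k=0: S(0,0) = 9.3900
  k=1: S(1,0) = 11.0875; S(1,1) = 7.9524
  k=2: S(2,0) = 13.0918; S(2,1) = 9.3900; S(2,2) = 6.7349
  k=3: S(3,0) = 15.4584; S(3,1) = 11.0875; S(3,2) = 7.9524; S(3,3) = 5.7038
  k=4: S(4,0) = 18.2529; S(4,1) = 13.0918; S(4,2) = 9.3900; S(4,3) = 6.7349; S(4,4) = 4.8306
Terminal payoffs V(N, i) = max(S_T - K, 0):
  V(4,0) = 7.292931; V(4,1) = 2.131792; V(4,2) = 0.000000; V(4,3) = 0.000000; V(4,4) = 0.000000
Backward induction: V(k, i) = exp(-r*dt) * [p * V(k+1, i) + (1-p) * V(k+1, i+1)].
  V(3,0) = exp(-r*dt) * [p*7.292931 + (1-p)*2.131792] = 4.502642
  V(3,1) = exp(-r*dt) * [p*2.131792 + (1-p)*0.000000] = 0.981471
  V(3,2) = exp(-r*dt) * [p*0.000000 + (1-p)*0.000000] = 0.000000
  V(3,3) = exp(-r*dt) * [p*0.000000 + (1-p)*0.000000] = 0.000000
  V(2,0) = exp(-r*dt) * [p*4.502642 + (1-p)*0.981471] = 2.600157
  V(2,1) = exp(-r*dt) * [p*0.981471 + (1-p)*0.000000] = 0.451866
  V(2,2) = exp(-r*dt) * [p*0.000000 + (1-p)*0.000000] = 0.000000
  V(1,0) = exp(-r*dt) * [p*2.600157 + (1-p)*0.451866] = 1.439805
  V(1,1) = exp(-r*dt) * [p*0.451866 + (1-p)*0.000000] = 0.208038
  V(0,0) = exp(-r*dt) * [p*1.439805 + (1-p)*0.208038] = 0.774620

Answer: Price = V(0,0) = 0.7746


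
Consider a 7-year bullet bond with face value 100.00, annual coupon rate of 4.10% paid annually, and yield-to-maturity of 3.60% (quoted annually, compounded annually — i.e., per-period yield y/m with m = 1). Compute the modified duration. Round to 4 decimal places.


Answer: Modified duration = 6.0218

Derivation:
Coupon per period c = face * coupon_rate / m = 4.100000
Periods per year m = 1; per-period yield y/m = 0.036000
Number of cashflows N = 7
Cashflows (t years, CF_t, discount factor 1/(1+y/m)^(m*t), PV):
  t = 1.0000: CF_t = 4.100000, DF = 0.965251, PV = 3.957529
  t = 2.0000: CF_t = 4.100000, DF = 0.931709, PV = 3.820009
  t = 3.0000: CF_t = 4.100000, DF = 0.899333, PV = 3.687267
  t = 4.0000: CF_t = 4.100000, DF = 0.868082, PV = 3.559138
  t = 5.0000: CF_t = 4.100000, DF = 0.837917, PV = 3.435461
  t = 6.0000: CF_t = 4.100000, DF = 0.808801, PV = 3.316082
  t = 7.0000: CF_t = 104.100000, DF = 0.780696, PV = 81.270408
Price P = sum_t PV_t = 103.045895
First compute Macaulay numerator sum_t t * PV_t:
  t * PV_t at t = 1.0000: 3.957529
  t * PV_t at t = 2.0000: 7.640017
  t * PV_t at t = 3.0000: 11.061801
  t * PV_t at t = 4.0000: 14.236552
  t * PV_t at t = 5.0000: 17.177307
  t * PV_t at t = 6.0000: 19.896495
  t * PV_t at t = 7.0000: 568.892858
Macaulay duration D = 642.862560 / 103.045895 = 6.238604
Modified duration = D / (1 + y/m) = 6.238604 / (1 + 0.036000) = 6.021819


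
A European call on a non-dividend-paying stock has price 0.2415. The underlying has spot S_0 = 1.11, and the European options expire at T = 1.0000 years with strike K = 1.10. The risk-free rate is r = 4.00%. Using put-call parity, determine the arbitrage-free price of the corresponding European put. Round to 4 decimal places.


Answer: Put price = 0.1884

Derivation:
Put-call parity: C - P = S_0 * exp(-qT) - K * exp(-rT).
S_0 * exp(-qT) = 1.1100 * 1.00000000 = 1.11000000
K * exp(-rT) = 1.1000 * 0.96078944 = 1.05686838
P = C - S*exp(-qT) + K*exp(-rT)
P = 0.2415 - 1.11000000 + 1.05686838 = 0.1884


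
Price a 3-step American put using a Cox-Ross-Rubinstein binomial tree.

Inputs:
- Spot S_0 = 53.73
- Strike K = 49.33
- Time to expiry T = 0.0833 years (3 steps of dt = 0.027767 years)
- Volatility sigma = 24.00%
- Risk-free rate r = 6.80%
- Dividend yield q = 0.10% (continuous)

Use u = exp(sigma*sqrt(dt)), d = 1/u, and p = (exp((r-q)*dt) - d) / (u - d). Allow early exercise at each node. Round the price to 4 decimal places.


dt = T/N = 0.027767
u = exp(sigma*sqrt(dt)) = 1.040802; d = 1/u = 0.960797
p = (exp((r-q)*dt) - d) / (u - d) = 0.513278
Discount per step: exp(-r*dt) = 0.998114
Stock lattice S(k, i) with i counting down-moves:
  k=0: S(0,0) = 53.7300
  k=1: S(1,0) = 55.9223; S(1,1) = 51.6236
  k=2: S(2,0) = 58.2041; S(2,1) = 53.7300; S(2,2) = 49.5998
  k=3: S(3,0) = 60.5790; S(3,1) = 55.9223; S(3,2) = 51.6236; S(3,3) = 47.6554
Terminal payoffs V(N, i) = max(K - S_T, 0):
  V(3,0) = 0.000000; V(3,1) = 0.000000; V(3,2) = 0.000000; V(3,3) = 1.674621
Backward induction: V(k, i) = exp(-r*dt) * [p * V(k+1, i) + (1-p) * V(k+1, i+1)]; then take max(V_cont, immediate exercise) for American.
  V(2,0) = exp(-r*dt) * [p*0.000000 + (1-p)*0.000000] = 0.000000; exercise = 0.000000; V(2,0) = max -> 0.000000
  V(2,1) = exp(-r*dt) * [p*0.000000 + (1-p)*0.000000] = 0.000000; exercise = 0.000000; V(2,1) = max -> 0.000000
  V(2,2) = exp(-r*dt) * [p*0.000000 + (1-p)*1.674621] = 0.813537; exercise = 0.000000; V(2,2) = max -> 0.813537
  V(1,0) = exp(-r*dt) * [p*0.000000 + (1-p)*0.000000] = 0.000000; exercise = 0.000000; V(1,0) = max -> 0.000000
  V(1,1) = exp(-r*dt) * [p*0.000000 + (1-p)*0.813537] = 0.395220; exercise = 0.000000; V(1,1) = max -> 0.395220
  V(0,0) = exp(-r*dt) * [p*0.000000 + (1-p)*0.395220] = 0.191999; exercise = 0.000000; V(0,0) = max -> 0.191999

Answer: Price = V(0,0) = 0.1920


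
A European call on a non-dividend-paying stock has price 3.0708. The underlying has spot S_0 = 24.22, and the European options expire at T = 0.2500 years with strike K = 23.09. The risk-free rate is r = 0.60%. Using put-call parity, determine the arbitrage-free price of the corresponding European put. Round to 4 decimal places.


Answer: Put price = 1.9062

Derivation:
Put-call parity: C - P = S_0 * exp(-qT) - K * exp(-rT).
S_0 * exp(-qT) = 24.2200 * 1.00000000 = 24.22000000
K * exp(-rT) = 23.0900 * 0.99850112 = 23.05539096
P = C - S*exp(-qT) + K*exp(-rT)
P = 3.0708 - 24.22000000 + 23.05539096 = 1.9062


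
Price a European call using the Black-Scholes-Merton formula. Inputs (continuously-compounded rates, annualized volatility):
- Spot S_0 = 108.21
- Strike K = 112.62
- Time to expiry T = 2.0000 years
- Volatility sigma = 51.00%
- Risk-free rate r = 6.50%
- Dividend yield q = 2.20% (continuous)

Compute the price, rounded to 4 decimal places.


Answer: Price = 30.8920

Derivation:
d1 = (ln(S/K) + (r - q + 0.5*sigma^2) * T) / (sigma * sqrt(T)) = 0.42447823
d2 = d1 - sigma * sqrt(T) = -0.29677069
exp(-rT) = 0.87809543; exp(-qT) = 0.95695396
C = S_0 * exp(-qT) * N(d1) - K * exp(-rT) * N(d2)
N(d1) = 0.66439146; N(d2) = 0.38332079
C = 108.2100 * 0.95695396 * 0.66439146 - 112.6200 * 0.87809543 * 0.38332079 = 30.8920


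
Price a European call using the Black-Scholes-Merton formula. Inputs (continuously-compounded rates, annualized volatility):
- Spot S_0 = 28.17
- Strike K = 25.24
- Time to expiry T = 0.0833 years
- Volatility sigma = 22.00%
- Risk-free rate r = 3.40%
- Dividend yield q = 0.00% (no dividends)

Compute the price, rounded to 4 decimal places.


Answer: Price = 3.0271

Derivation:
d1 = (ln(S/K) + (r - q + 0.5*sigma^2) * T) / (sigma * sqrt(T)) = 1.80603372
d2 = d1 - sigma * sqrt(T) = 1.74253790
exp(-rT) = 0.99717181; exp(-qT) = 1.00000000
C = S_0 * exp(-qT) * N(d1) - K * exp(-rT) * N(d2)
N(d1) = 0.96454346; N(d2) = 0.95929282
C = 28.1700 * 1.00000000 * 0.96454346 - 25.2400 * 0.99717181 * 0.95929282 = 3.0271


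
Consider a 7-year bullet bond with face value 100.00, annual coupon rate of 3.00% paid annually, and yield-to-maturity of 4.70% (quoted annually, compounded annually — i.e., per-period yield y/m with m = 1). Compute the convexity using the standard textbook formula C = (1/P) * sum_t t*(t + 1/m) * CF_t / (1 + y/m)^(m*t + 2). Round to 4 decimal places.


Coupon per period c = face * coupon_rate / m = 3.000000
Periods per year m = 1; per-period yield y/m = 0.047000
Number of cashflows N = 7
Cashflows (t years, CF_t, discount factor 1/(1+y/m)^(m*t), PV):
  t = 1.0000: CF_t = 3.000000, DF = 0.955110, PV = 2.865330
  t = 2.0000: CF_t = 3.000000, DF = 0.912235, PV = 2.736704
  t = 3.0000: CF_t = 3.000000, DF = 0.871284, PV = 2.613853
  t = 4.0000: CF_t = 3.000000, DF = 0.832172, PV = 2.496517
  t = 5.0000: CF_t = 3.000000, DF = 0.794816, PV = 2.384448
  t = 6.0000: CF_t = 3.000000, DF = 0.759137, PV = 2.277410
  t = 7.0000: CF_t = 103.000000, DF = 0.725059, PV = 74.681056
Price P = sum_t PV_t = 90.055318
Convexity numerator sum_t t*(t + 1/m) * CF_t / (1+y/m)^(m*t + 2):
  t = 1.0000: term = 5.227707
  t = 2.0000: term = 14.979102
  t = 3.0000: term = 28.613375
  t = 4.0000: term = 45.548194
  t = 5.0000: term = 65.255292
  t = 6.0000: term = 87.256360
  t = 7.0000: term = 3815.092890
Convexity = (1/P) * sum = 4061.972920 / 90.055318 = 45.105309

Answer: Convexity = 45.1053


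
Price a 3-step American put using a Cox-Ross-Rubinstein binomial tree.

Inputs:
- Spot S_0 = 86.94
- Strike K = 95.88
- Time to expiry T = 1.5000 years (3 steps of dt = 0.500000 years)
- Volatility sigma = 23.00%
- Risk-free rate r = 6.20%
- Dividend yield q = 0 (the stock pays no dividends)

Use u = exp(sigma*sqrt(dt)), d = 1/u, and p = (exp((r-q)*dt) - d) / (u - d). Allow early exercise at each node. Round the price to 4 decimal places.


dt = T/N = 0.500000
u = exp(sigma*sqrt(dt)) = 1.176607; d = 1/u = 0.849902
p = (exp((r-q)*dt) - d) / (u - d) = 0.555804
Discount per step: exp(-r*dt) = 0.969476
Stock lattice S(k, i) with i counting down-moves:
  k=0: S(0,0) = 86.9400
  k=1: S(1,0) = 102.2942; S(1,1) = 73.8905
  k=2: S(2,0) = 120.3600; S(2,1) = 86.9400; S(2,2) = 62.7996
  k=3: S(3,0) = 141.6164; S(3,1) = 102.2942; S(3,2) = 73.8905; S(3,3) = 53.3735
Terminal payoffs V(N, i) = max(K - S_T, 0):
  V(3,0) = 0.000000; V(3,1) = 0.000000; V(3,2) = 21.989544; V(3,3) = 42.506490
Backward induction: V(k, i) = exp(-r*dt) * [p * V(k+1, i) + (1-p) * V(k+1, i+1)]; then take max(V_cont, immediate exercise) for American.
  V(2,0) = exp(-r*dt) * [p*0.000000 + (1-p)*0.000000] = 0.000000; exercise = 0.000000; V(2,0) = max -> 0.000000
  V(2,1) = exp(-r*dt) * [p*0.000000 + (1-p)*21.989544] = 9.469523; exercise = 8.940000; V(2,1) = max -> 9.469523
  V(2,2) = exp(-r*dt) * [p*21.989544 + (1-p)*42.506490] = 30.153693; exercise = 33.080375; V(2,2) = max -> 33.080375
  V(1,0) = exp(-r*dt) * [p*0.000000 + (1-p)*9.469523] = 4.077932; exercise = 0.000000; V(1,0) = max -> 4.077932
  V(1,1) = exp(-r*dt) * [p*9.469523 + (1-p)*33.080375] = 19.348189; exercise = 21.989544; V(1,1) = max -> 21.989544
  V(0,0) = exp(-r*dt) * [p*4.077932 + (1-p)*21.989544] = 11.666867; exercise = 8.940000; V(0,0) = max -> 11.666867

Answer: Price = V(0,0) = 11.6669


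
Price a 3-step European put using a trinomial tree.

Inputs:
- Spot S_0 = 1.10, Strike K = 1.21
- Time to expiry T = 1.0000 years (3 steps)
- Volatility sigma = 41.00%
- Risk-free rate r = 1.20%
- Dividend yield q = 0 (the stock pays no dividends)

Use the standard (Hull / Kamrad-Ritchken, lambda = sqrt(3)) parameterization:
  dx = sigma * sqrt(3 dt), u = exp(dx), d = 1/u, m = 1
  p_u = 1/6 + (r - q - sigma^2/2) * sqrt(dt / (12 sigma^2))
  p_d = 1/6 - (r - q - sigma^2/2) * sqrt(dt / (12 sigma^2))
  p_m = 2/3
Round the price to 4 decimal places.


dt = T/N = 0.333333; dx = sigma*sqrt(3*dt) = 0.410000
u = exp(dx) = 1.506818; d = 1/u = 0.663650
p_u = 0.137378, p_m = 0.666667, p_d = 0.195955
Discount per step: exp(-r*dt) = 0.996008
Stock lattice S(k, j) with j the centered position index:
  k=0: S(0,+0) = 1.1000
  k=1: S(1,-1) = 0.7300; S(1,+0) = 1.1000; S(1,+1) = 1.6575
  k=2: S(2,-2) = 0.4845; S(2,-1) = 0.7300; S(2,+0) = 1.1000; S(2,+1) = 1.6575; S(2,+2) = 2.4975
  k=3: S(3,-3) = 0.3215; S(3,-2) = 0.4845; S(3,-1) = 0.7300; S(3,+0) = 1.1000; S(3,+1) = 1.6575; S(3,+2) = 2.4975; S(3,+3) = 3.7634
Terminal payoffs V(N, j) = max(K - S_T, 0):
  V(3,-3) = 0.888478; V(3,-2) = 0.725525; V(3,-1) = 0.479985; V(3,+0) = 0.110000; V(3,+1) = 0.000000; V(3,+2) = 0.000000; V(3,+3) = 0.000000
Backward induction: V(k, j) = exp(-r*dt) * [p_u * V(k+1, j+1) + p_m * V(k+1, j) + p_d * V(k+1, j-1)]
  V(2,-2) = exp(-r*dt) * [p_u*0.479985 + p_m*0.725525 + p_d*0.888478] = 0.720836
  V(2,-1) = exp(-r*dt) * [p_u*0.110000 + p_m*0.479985 + p_d*0.725525] = 0.475367
  V(2,+0) = exp(-r*dt) * [p_u*0.000000 + p_m*0.110000 + p_d*0.479985] = 0.166721
  V(2,+1) = exp(-r*dt) * [p_u*0.000000 + p_m*0.000000 + p_d*0.110000] = 0.021469
  V(2,+2) = exp(-r*dt) * [p_u*0.000000 + p_m*0.000000 + p_d*0.000000] = 0.000000
  V(1,-1) = exp(-r*dt) * [p_u*0.166721 + p_m*0.475367 + p_d*0.720836] = 0.479146
  V(1,+0) = exp(-r*dt) * [p_u*0.021469 + p_m*0.166721 + p_d*0.475367] = 0.206420
  V(1,+1) = exp(-r*dt) * [p_u*0.000000 + p_m*0.021469 + p_d*0.166721] = 0.046795
  V(0,+0) = exp(-r*dt) * [p_u*0.046795 + p_m*0.206420 + p_d*0.479146] = 0.236983

Answer: Price = V(0,0) = 0.2370


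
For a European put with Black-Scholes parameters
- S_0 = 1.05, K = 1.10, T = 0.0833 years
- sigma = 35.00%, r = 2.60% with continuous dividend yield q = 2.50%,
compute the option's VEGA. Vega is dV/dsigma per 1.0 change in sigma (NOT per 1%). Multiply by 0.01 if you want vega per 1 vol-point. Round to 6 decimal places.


d1 = -0.4091881949; d2 = -0.5102042827
phi(d1) = 0.3669036415; exp(-qT) = 0.9979196669; exp(-rT) = 0.9978365437
Vega = S * exp(-qT) * phi(d1) * sqrt(T) = 1.0500 * 0.9979196669 * 0.3669036415 * 0.2886173938 = 0.110958

Answer: Vega = 0.110958


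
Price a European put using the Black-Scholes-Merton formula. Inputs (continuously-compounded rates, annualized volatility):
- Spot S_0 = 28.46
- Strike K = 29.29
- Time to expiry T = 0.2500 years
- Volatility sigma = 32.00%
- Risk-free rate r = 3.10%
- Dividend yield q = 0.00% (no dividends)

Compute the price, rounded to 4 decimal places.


d1 = (ln(S/K) + (r - q + 0.5*sigma^2) * T) / (sigma * sqrt(T)) = -0.05122855
d2 = d1 - sigma * sqrt(T) = -0.21122855
exp(-rT) = 0.99227995; exp(-qT) = 1.00000000
P = K * exp(-rT) * N(-d2) - S_0 * exp(-qT) * N(-d1)
N(-d1) = 0.52042830; N(-d2) = 0.58364553
P = 29.2900 * 0.99227995 * 0.58364553 - 28.4600 * 1.00000000 * 0.52042830 = 2.1516

Answer: Price = 2.1516


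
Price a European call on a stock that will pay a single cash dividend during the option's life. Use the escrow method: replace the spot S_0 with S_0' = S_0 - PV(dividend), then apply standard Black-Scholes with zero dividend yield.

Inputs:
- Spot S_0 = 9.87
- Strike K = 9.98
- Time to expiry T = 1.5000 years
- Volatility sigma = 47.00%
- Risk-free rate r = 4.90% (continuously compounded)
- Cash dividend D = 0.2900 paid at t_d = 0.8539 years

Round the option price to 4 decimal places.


PV(D) = D * exp(-r * t_d) = 0.2900 * 0.95902216 = 0.27811643
S_0' = S_0 - PV(D) = 9.8700 - 0.27811643 = 9.59188357
d1 = (ln(S_0'/K) + (r + sigma^2/2)*T) / (sigma*sqrt(T)) = 0.34659270
d2 = d1 - sigma*sqrt(T) = -0.22903739
exp(-rT) = 0.92913615
N(d1) = 0.63555134; N(d2) = 0.40941993
C = S_0' * N(d1) - K * exp(-rT) * N(d2) = 9.59188357 * 0.63555134 - 9.9800 * 0.92913615 * 0.40941993 = 2.2997

Answer: Price = 2.2997


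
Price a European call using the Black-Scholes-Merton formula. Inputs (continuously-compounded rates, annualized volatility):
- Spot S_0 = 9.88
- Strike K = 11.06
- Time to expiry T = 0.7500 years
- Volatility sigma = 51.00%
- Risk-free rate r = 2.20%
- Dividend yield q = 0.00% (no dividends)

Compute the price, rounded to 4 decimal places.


d1 = (ln(S/K) + (r - q + 0.5*sigma^2) * T) / (sigma * sqrt(T)) = 0.00275094
d2 = d1 - sigma * sqrt(T) = -0.43892202
exp(-rT) = 0.98363538; exp(-qT) = 1.00000000
C = S_0 * exp(-qT) * N(d1) - K * exp(-rT) * N(d2)
N(d1) = 0.50109746; N(d2) = 0.33035902
C = 9.8800 * 1.00000000 * 0.50109746 - 11.0600 * 0.98363538 * 0.33035902 = 1.3569

Answer: Price = 1.3569


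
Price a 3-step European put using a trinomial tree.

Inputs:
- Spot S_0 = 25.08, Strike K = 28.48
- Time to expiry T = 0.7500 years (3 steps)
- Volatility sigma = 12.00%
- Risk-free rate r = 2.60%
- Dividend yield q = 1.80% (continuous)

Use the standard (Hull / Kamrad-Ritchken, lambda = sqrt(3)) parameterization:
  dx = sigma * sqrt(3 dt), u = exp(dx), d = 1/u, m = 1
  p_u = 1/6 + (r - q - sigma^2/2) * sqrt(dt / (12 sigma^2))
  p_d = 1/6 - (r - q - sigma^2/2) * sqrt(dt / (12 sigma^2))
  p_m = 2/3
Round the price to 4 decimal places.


dt = T/N = 0.250000; dx = sigma*sqrt(3*dt) = 0.103923
u = exp(dx) = 1.109515; d = 1/u = 0.901295
p_u = 0.167629, p_m = 0.666667, p_d = 0.165704
Discount per step: exp(-r*dt) = 0.993521
Stock lattice S(k, j) with j the centered position index:
  k=0: S(0,+0) = 25.0800
  k=1: S(1,-1) = 22.6045; S(1,+0) = 25.0800; S(1,+1) = 27.8266
  k=2: S(2,-2) = 20.3733; S(2,-1) = 22.6045; S(2,+0) = 25.0800; S(2,+1) = 27.8266; S(2,+2) = 30.8741
  k=3: S(3,-3) = 18.3623; S(3,-2) = 20.3733; S(3,-1) = 22.6045; S(3,+0) = 25.0800; S(3,+1) = 27.8266; S(3,+2) = 30.8741; S(3,+3) = 34.2553
Terminal payoffs V(N, j) = max(K - S_T, 0):
  V(3,-3) = 10.117665; V(3,-2) = 8.106712; V(3,-1) = 5.875530; V(3,+0) = 3.400000; V(3,+1) = 0.653362; V(3,+2) = 0.000000; V(3,+3) = 0.000000
Backward induction: V(k, j) = exp(-r*dt) * [p_u * V(k+1, j+1) + p_m * V(k+1, j) + p_d * V(k+1, j-1)]
  V(2,-2) = exp(-r*dt) * [p_u*5.875530 + p_m*8.106712 + p_d*10.117665] = 8.013667
  V(2,-1) = exp(-r*dt) * [p_u*3.400000 + p_m*5.875530 + p_d*8.106712] = 5.792503
  V(2,+0) = exp(-r*dt) * [p_u*0.653362 + p_m*3.400000 + p_d*5.875530] = 3.328087
  V(2,+1) = exp(-r*dt) * [p_u*0.000000 + p_m*0.653362 + p_d*3.400000] = 0.992497
  V(2,+2) = exp(-r*dt) * [p_u*0.000000 + p_m*0.000000 + p_d*0.653362] = 0.107564
  V(1,-1) = exp(-r*dt) * [p_u*3.328087 + p_m*5.792503 + p_d*8.013667] = 5.710215
  V(1,+0) = exp(-r*dt) * [p_u*0.992497 + p_m*3.328087 + p_d*5.792503] = 3.323268
  V(1,+1) = exp(-r*dt) * [p_u*0.107564 + p_m*0.992497 + p_d*3.328087] = 1.223198
  V(0,+0) = exp(-r*dt) * [p_u*1.223198 + p_m*3.323268 + p_d*5.710215] = 3.344950

Answer: Price = V(0,0) = 3.3449


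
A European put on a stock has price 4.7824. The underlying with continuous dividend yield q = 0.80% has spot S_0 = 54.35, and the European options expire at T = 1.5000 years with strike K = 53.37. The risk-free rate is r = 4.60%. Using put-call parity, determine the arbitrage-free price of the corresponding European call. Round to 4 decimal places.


Answer: Call price = 8.6725

Derivation:
Put-call parity: C - P = S_0 * exp(-qT) - K * exp(-rT).
S_0 * exp(-qT) = 54.3500 * 0.98807171 = 53.70169759
K * exp(-rT) = 53.3700 * 0.93332668 = 49.81164492
C = P + S*exp(-qT) - K*exp(-rT)
C = 4.7824 + 53.70169759 - 49.81164492 = 8.6725


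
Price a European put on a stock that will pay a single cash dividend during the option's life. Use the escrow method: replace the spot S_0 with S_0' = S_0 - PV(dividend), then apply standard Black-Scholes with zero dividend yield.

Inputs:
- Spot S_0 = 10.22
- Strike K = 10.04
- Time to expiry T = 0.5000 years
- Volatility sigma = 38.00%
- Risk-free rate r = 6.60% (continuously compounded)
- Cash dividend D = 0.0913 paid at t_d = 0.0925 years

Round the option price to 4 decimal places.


Answer: Price = 0.8655

Derivation:
PV(D) = D * exp(-r * t_d) = 0.0913 * 0.99391360 = 0.09074431
S_0' = S_0 - PV(D) = 10.2200 - 0.09074431 = 10.12925569
d1 = (ln(S_0'/K) + (r + sigma^2/2)*T) / (sigma*sqrt(T)) = 0.29010256
d2 = d1 - sigma*sqrt(T) = 0.02140198
exp(-rT) = 0.96753856
N(-d1) = 0.38586889; N(-d2) = 0.49146250
P = K * exp(-rT) * N(-d2) - S_0' * N(-d1) = 10.0400 * 0.96753856 * 0.49146250 - 10.12925569 * 0.38586889 = 0.8655


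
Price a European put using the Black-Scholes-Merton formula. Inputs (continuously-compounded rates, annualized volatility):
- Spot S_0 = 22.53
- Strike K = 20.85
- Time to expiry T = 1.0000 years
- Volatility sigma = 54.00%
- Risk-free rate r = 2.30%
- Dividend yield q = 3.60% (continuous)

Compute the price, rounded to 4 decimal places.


Answer: Price = 3.8337

Derivation:
d1 = (ln(S/K) + (r - q + 0.5*sigma^2) * T) / (sigma * sqrt(T)) = 0.38943297
d2 = d1 - sigma * sqrt(T) = -0.15056703
exp(-rT) = 0.97726248; exp(-qT) = 0.96464029
P = K * exp(-rT) * N(-d2) - S_0 * exp(-qT) * N(-d1)
N(-d1) = 0.34847794; N(-d2) = 0.55984136
P = 20.8500 * 0.97726248 * 0.55984136 - 22.5300 * 0.96464029 * 0.34847794 = 3.8337


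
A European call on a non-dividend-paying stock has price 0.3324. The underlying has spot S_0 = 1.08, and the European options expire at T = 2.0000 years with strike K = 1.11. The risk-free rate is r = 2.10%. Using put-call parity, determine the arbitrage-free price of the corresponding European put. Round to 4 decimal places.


Answer: Put price = 0.3167

Derivation:
Put-call parity: C - P = S_0 * exp(-qT) - K * exp(-rT).
S_0 * exp(-qT) = 1.0800 * 1.00000000 = 1.08000000
K * exp(-rT) = 1.1100 * 0.95886978 = 1.06434546
P = C - S*exp(-qT) + K*exp(-rT)
P = 0.3324 - 1.08000000 + 1.06434546 = 0.3167


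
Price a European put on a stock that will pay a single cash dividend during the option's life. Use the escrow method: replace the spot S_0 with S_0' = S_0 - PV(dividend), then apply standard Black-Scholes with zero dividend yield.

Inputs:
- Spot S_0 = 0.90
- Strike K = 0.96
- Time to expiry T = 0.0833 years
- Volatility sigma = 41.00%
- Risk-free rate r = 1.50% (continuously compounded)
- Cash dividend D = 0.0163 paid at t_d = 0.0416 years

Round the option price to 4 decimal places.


Answer: Price = 0.0909

Derivation:
PV(D) = D * exp(-r * t_d) = 0.0163 * 0.99937619 = 0.01628983
S_0' = S_0 - PV(D) = 0.9000 - 0.01628983 = 0.88371017
d1 = (ln(S_0'/K) + (r + sigma^2/2)*T) / (sigma*sqrt(T)) = -0.63002875
d2 = d1 - sigma*sqrt(T) = -0.74836188
exp(-rT) = 0.99875128
N(-d1) = 0.73566211; N(-d2) = 0.77287905
P = K * exp(-rT) * N(-d2) - S_0' * N(-d1) = 0.9600 * 0.99875128 * 0.77287905 - 0.88371017 * 0.73566211 = 0.0909


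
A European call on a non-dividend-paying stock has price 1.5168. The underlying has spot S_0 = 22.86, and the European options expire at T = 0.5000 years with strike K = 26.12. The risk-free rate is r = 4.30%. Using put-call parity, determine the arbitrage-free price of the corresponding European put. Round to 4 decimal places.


Answer: Put price = 4.2212

Derivation:
Put-call parity: C - P = S_0 * exp(-qT) - K * exp(-rT).
S_0 * exp(-qT) = 22.8600 * 1.00000000 = 22.86000000
K * exp(-rT) = 26.1200 * 0.97872948 = 25.56441395
P = C - S*exp(-qT) + K*exp(-rT)
P = 1.5168 - 22.86000000 + 25.56441395 = 4.2212


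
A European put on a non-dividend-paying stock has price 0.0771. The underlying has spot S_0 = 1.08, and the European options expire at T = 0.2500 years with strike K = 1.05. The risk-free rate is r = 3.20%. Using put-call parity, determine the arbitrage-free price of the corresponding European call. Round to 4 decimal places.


Put-call parity: C - P = S_0 * exp(-qT) - K * exp(-rT).
S_0 * exp(-qT) = 1.0800 * 1.00000000 = 1.08000000
K * exp(-rT) = 1.0500 * 0.99203191 = 1.04163351
C = P + S*exp(-qT) - K*exp(-rT)
C = 0.0771 + 1.08000000 - 1.04163351 = 0.1155

Answer: Call price = 0.1155


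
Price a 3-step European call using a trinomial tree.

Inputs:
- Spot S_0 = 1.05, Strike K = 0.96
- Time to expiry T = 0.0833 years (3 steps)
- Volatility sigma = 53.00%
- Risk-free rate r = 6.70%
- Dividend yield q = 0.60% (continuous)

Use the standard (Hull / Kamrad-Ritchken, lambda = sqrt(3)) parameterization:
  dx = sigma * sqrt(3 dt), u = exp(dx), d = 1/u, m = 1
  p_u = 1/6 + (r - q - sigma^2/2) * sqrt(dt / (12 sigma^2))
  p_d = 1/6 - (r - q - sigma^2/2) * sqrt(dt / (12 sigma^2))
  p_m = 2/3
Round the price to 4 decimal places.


dt = T/N = 0.027767; dx = sigma*sqrt(3*dt) = 0.152967
u = exp(dx) = 1.165287; d = 1/u = 0.858158
p_u = 0.159456, p_m = 0.666667, p_d = 0.173878
Discount per step: exp(-r*dt) = 0.998141
Stock lattice S(k, j) with j the centered position index:
  k=0: S(0,+0) = 1.0500
  k=1: S(1,-1) = 0.9011; S(1,+0) = 1.0500; S(1,+1) = 1.2236
  k=2: S(2,-2) = 0.7733; S(2,-1) = 0.9011; S(2,+0) = 1.0500; S(2,+1) = 1.2236; S(2,+2) = 1.4258
  k=3: S(3,-3) = 0.6636; S(3,-2) = 0.7733; S(3,-1) = 0.9011; S(3,+0) = 1.0500; S(3,+1) = 1.2236; S(3,+2) = 1.4258; S(3,+3) = 1.6615
Terminal payoffs V(N, j) = max(S_T - K, 0):
  V(3,-3) = 0.000000; V(3,-2) = 0.000000; V(3,-1) = 0.000000; V(3,+0) = 0.090000; V(3,+1) = 0.263551; V(3,+2) = 0.465788; V(3,+3) = 0.701452
Backward induction: V(k, j) = exp(-r*dt) * [p_u * V(k+1, j+1) + p_m * V(k+1, j) + p_d * V(k+1, j-1)]
  V(2,-2) = exp(-r*dt) * [p_u*0.000000 + p_m*0.000000 + p_d*0.000000] = 0.000000
  V(2,-1) = exp(-r*dt) * [p_u*0.090000 + p_m*0.000000 + p_d*0.000000] = 0.014324
  V(2,+0) = exp(-r*dt) * [p_u*0.263551 + p_m*0.090000 + p_d*0.000000] = 0.101835
  V(2,+1) = exp(-r*dt) * [p_u*0.465788 + p_m*0.263551 + p_d*0.090000] = 0.265129
  V(2,+2) = exp(-r*dt) * [p_u*0.701452 + p_m*0.465788 + p_d*0.263551] = 0.467331
  V(1,-1) = exp(-r*dt) * [p_u*0.101835 + p_m*0.014324 + p_d*0.000000] = 0.025740
  V(1,+0) = exp(-r*dt) * [p_u*0.265129 + p_m*0.101835 + p_d*0.014324] = 0.112448
  V(1,+1) = exp(-r*dt) * [p_u*0.467331 + p_m*0.265129 + p_d*0.101835] = 0.268478
  V(0,+0) = exp(-r*dt) * [p_u*0.268478 + p_m*0.112448 + p_d*0.025740] = 0.122024

Answer: Price = V(0,0) = 0.1220


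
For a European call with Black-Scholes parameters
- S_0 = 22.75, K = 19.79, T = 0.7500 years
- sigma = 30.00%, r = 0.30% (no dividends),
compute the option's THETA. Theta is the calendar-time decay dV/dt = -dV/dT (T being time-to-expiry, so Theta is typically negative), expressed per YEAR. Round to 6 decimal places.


d1 = 0.6750702116; d2 = 0.4152625905
phi(d1) = 0.3176521291; exp(-qT) = 1.0000000000; exp(-rT) = 0.9977525294
Theta = -S*exp(-qT)*phi(d1)*sigma/(2*sqrt(T)) - r*K*exp(-rT)*N(d2) + q*S*exp(-qT)*N(d1)
N(d1) = 0.7501844209; N(d2) = 0.6610251581; sqrt(T) = 0.8660254038
Term 1 = -22.7500 * 1.0000000000 * 0.3176521291 * 0.3000 / (2 * 0.8660254038) = -1.2516814008
Term 2 = -0.0030 * 19.7900 * 0.9977525294 * 0.6610251581 = -0.0391568615
Term 3 = 0 (no dividend yield, q = 0)
Theta = -1.2516814008 + (-0.0391568615) + (0.0000000000) = -1.290838

Answer: Theta = -1.290838


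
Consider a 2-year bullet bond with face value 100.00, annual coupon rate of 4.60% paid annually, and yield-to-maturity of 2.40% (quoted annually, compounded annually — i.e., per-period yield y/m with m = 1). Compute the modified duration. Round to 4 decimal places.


Answer: Modified duration = 1.9110

Derivation:
Coupon per period c = face * coupon_rate / m = 4.600000
Periods per year m = 1; per-period yield y/m = 0.024000
Number of cashflows N = 2
Cashflows (t years, CF_t, discount factor 1/(1+y/m)^(m*t), PV):
  t = 1.0000: CF_t = 4.600000, DF = 0.976562, PV = 4.492188
  t = 2.0000: CF_t = 104.600000, DF = 0.953674, PV = 99.754333
Price P = sum_t PV_t = 104.246521
First compute Macaulay numerator sum_t t * PV_t:
  t * PV_t at t = 1.0000: 4.492188
  t * PV_t at t = 2.0000: 199.508667
Macaulay duration D = 204.000854 / 104.246521 = 1.956908
Modified duration = D / (1 + y/m) = 1.956908 / (1 + 0.024000) = 1.911043


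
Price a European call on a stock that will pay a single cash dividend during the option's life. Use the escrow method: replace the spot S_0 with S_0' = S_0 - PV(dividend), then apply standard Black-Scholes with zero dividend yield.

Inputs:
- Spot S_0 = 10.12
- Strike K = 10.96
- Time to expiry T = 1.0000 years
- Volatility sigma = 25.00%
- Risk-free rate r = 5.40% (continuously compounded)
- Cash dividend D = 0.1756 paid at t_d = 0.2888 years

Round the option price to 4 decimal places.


PV(D) = D * exp(-r * t_d) = 0.1756 * 0.98452578 = 0.17288273
S_0' = S_0 - PV(D) = 10.1200 - 0.17288273 = 9.94711727
d1 = (ln(S_0'/K) + (r + sigma^2/2)*T) / (sigma*sqrt(T)) = -0.04687797
d2 = d1 - sigma*sqrt(T) = -0.29687797
exp(-rT) = 0.94743211
N(d1) = 0.48130524; N(d2) = 0.38327984
C = S_0' * N(d1) - K * exp(-rT) * N(d2) = 9.94711727 * 0.48130524 - 10.9600 * 0.94743211 * 0.38327984 = 0.8077

Answer: Price = 0.8077


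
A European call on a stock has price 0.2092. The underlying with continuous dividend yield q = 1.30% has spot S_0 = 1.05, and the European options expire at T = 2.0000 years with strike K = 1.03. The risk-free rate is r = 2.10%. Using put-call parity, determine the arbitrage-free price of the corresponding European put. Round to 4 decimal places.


Put-call parity: C - P = S_0 * exp(-qT) - K * exp(-rT).
S_0 * exp(-qT) = 1.0500 * 0.97433509 = 1.02305184
K * exp(-rT) = 1.0300 * 0.95886978 = 0.98763587
P = C - S*exp(-qT) + K*exp(-rT)
P = 0.2092 - 1.02305184 + 0.98763587 = 0.1738

Answer: Put price = 0.1738
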